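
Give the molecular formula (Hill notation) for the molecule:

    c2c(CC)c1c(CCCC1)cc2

Heavy atoms from the SMILES: 12 C.
Implicit hydrogens by atom environment:
  5 × C: 2 H each → 10
  3 × C (aromatic): 1 H each → 3
  3 × C (aromatic): no H
  1 × C: 3 H
  Total hydrogens = 16.
Molecular formula: C12H16

C12H16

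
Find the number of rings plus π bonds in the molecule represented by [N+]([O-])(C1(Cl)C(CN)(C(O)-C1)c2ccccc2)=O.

6

Molecular formula from the SMILES: C11H13ClN2O3.
DoU = (2C + 2 + N − H − X)/2 = (2·11 + 2 + 2 − 13 − 1)/2 = 12/2 = 6.
(Structurally: 2 ring(s) + 4 π bond(s) = 6.)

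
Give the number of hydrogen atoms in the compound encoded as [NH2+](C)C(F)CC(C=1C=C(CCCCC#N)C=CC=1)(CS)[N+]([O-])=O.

Hydrogens are implicit in SMILES; fill each atom to its normal valence:
  6 × C: 2 H each → 12
  4 × C (aromatic): 1 H each → 4
  2 × C: no H
  2 × C (aromatic): no H
  1 × C: 3 H
  1 × C: 1 H
  1 × F: no H
  1 × N (charge +1): 2 H
  1 × N (charge +1): no H
  1 × N: no H
  1 × O: no H
  1 × O (charge -1): no H
  1 × S: 1 H
  Total hydrogens = 23.

23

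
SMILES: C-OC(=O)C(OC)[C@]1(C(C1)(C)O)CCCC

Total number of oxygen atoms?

4

The symbol for oxygen appears 4 times in the SMILES.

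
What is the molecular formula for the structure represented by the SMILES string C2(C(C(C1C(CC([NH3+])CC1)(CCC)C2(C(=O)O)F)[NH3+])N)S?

Heavy atoms from the SMILES: 14 C, 1 F, 3 N, 2 O, 1 S.
Implicit hydrogens by atom environment:
  5 × C: 2 H each → 10
  5 × C: 1 H each → 5
  3 × C: no H
  2 × N (charge +1): 3 H each → 6
  1 × C: 3 H
  1 × F: no H
  1 × N: 2 H
  1 × O: 1 H
  1 × O: no H
  1 × S: 1 H
  Total hydrogens = 28.
Net charge +2.
Molecular formula: [C14H28FN3O2S]2+

[C14H28FN3O2S]2+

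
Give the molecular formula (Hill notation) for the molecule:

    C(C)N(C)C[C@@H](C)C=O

Heavy atoms from the SMILES: 7 C, 1 N, 1 O.
Implicit hydrogens by atom environment:
  3 × C: 3 H each → 9
  2 × C: 2 H each → 4
  2 × C: 1 H each → 2
  1 × N: no H
  1 × O: no H
  Total hydrogens = 15.
Molecular formula: C7H15NO

C7H15NO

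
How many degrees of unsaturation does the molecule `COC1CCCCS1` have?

Molecular formula from the SMILES: C6H12OS.
DoU = (2C + 2 + N − H − X)/2 = (2·6 + 2 + 0 − 12 − 0)/2 = 2/2 = 1.
(Structurally: 1 ring(s) + 0 π bond(s) = 1.)

1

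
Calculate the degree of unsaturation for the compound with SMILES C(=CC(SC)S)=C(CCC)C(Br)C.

2

Molecular formula from the SMILES: C10H17BrS2.
DoU = (2C + 2 + N − H − X)/2 = (2·10 + 2 + 0 − 17 − 1)/2 = 4/2 = 2.
(Structurally: 0 ring(s) + 2 π bond(s) = 2.)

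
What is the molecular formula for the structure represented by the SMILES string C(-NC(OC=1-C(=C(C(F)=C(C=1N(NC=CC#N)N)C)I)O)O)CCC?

C15H21FIN5O3

Heavy atoms from the SMILES: 15 C, 1 F, 1 I, 5 N, 3 O.
Implicit hydrogens by atom environment:
  6 × C (aromatic): no H
  3 × C: 2 H each → 6
  3 × C: 1 H each → 3
  2 × C: 3 H each → 6
  2 × N: 1 H each → 2
  2 × N: no H
  2 × O: 1 H each → 2
  1 × C: no H
  1 × F: no H
  1 × I: no H
  1 × N: 2 H
  1 × O: no H
  Total hydrogens = 21.
Molecular formula: C15H21FIN5O3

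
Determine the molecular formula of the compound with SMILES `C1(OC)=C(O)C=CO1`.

C5H6O3

Heavy atoms from the SMILES: 5 C, 3 O.
Implicit hydrogens by atom environment:
  2 × C (aromatic): 1 H each → 2
  2 × C (aromatic): no H
  1 × C: 3 H
  1 × O: 1 H
  1 × O (aromatic): no H
  1 × O: no H
  Total hydrogens = 6.
Molecular formula: C5H6O3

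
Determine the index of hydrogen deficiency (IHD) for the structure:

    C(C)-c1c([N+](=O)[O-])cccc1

5

Molecular formula from the SMILES: C8H9NO2.
DoU = (2C + 2 + N − H − X)/2 = (2·8 + 2 + 1 − 9 − 0)/2 = 10/2 = 5.
(Structurally: 1 ring(s) + 4 π bond(s) = 5.)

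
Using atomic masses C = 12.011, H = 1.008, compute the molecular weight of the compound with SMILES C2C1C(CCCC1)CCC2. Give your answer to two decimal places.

138.25

Molecular formula: C10H18.
M = 10×12.011 + 18×1.008 = 138.25 g/mol.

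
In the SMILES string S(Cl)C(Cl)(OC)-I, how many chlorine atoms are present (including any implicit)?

The symbol for chlorine appears 2 times in the SMILES.

2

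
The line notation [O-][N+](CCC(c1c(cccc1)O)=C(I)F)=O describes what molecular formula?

C10H9FINO3

Heavy atoms from the SMILES: 10 C, 1 F, 1 I, 1 N, 3 O.
Implicit hydrogens by atom environment:
  4 × C (aromatic): 1 H each → 4
  2 × C: 2 H each → 4
  2 × C: no H
  2 × C (aromatic): no H
  1 × F: no H
  1 × I: no H
  1 × N (charge +1): no H
  1 × O: 1 H
  1 × O: no H
  1 × O (charge -1): no H
  Total hydrogens = 9.
Molecular formula: C10H9FINO3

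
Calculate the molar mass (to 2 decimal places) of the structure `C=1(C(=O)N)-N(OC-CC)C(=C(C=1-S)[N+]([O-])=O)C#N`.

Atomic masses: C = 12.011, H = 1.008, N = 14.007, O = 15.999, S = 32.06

Molecular formula: C9H10N4O4S.
M = 9×12.011 + 10×1.008 + 4×14.007 + 4×15.999 + 1×32.06 = 270.26 g/mol.

270.26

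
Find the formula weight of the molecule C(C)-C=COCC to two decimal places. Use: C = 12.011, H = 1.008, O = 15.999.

100.16

Molecular formula: C6H12O.
M = 6×12.011 + 12×1.008 + 1×15.999 = 100.16 g/mol.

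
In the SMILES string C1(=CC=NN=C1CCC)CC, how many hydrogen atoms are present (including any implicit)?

Hydrogens are implicit in SMILES; fill each atom to its normal valence:
  3 × C: 2 H each → 6
  2 × C: 3 H each → 6
  2 × C (aromatic): 1 H each → 2
  2 × C (aromatic): no H
  2 × N (aromatic): no H
  Total hydrogens = 14.

14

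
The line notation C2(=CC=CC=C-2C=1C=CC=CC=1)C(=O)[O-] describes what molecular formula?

C13H9O2-

Heavy atoms from the SMILES: 13 C, 2 O.
Implicit hydrogens by atom environment:
  9 × C (aromatic): 1 H each → 9
  3 × C (aromatic): no H
  1 × C: no H
  1 × O: no H
  1 × O (charge -1): no H
  Total hydrogens = 9.
Net charge -1.
Molecular formula: C13H9O2-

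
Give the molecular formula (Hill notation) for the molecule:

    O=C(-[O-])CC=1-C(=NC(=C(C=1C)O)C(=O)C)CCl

Heavy atoms from the SMILES: 11 C, 1 Cl, 1 N, 4 O.
Implicit hydrogens by atom environment:
  5 × C (aromatic): no H
  2 × C: 3 H each → 6
  2 × C: 2 H each → 4
  2 × C: no H
  2 × O: no H
  1 × Cl: no H
  1 × N (aromatic): no H
  1 × O: 1 H
  1 × O (charge -1): no H
  Total hydrogens = 11.
Net charge -1.
Molecular formula: C11H11ClNO4-

C11H11ClNO4-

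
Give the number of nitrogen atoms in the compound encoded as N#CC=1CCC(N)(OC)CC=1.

2

The symbol for nitrogen appears 2 times in the SMILES.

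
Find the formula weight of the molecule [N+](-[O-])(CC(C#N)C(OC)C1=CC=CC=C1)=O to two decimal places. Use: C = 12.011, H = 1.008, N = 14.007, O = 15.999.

Molecular formula: C11H12N2O3.
M = 11×12.011 + 12×1.008 + 2×14.007 + 3×15.999 = 220.23 g/mol.

220.23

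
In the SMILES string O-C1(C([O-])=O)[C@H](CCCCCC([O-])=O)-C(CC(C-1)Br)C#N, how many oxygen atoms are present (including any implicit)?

The symbol for oxygen appears 5 times in the SMILES.

5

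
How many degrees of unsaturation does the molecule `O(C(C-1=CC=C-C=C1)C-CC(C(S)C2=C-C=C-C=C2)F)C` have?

8

Molecular formula from the SMILES: C18H21FOS.
DoU = (2C + 2 + N − H − X)/2 = (2·18 + 2 + 0 − 21 − 1)/2 = 16/2 = 8.
(Structurally: 2 ring(s) + 6 π bond(s) = 8.)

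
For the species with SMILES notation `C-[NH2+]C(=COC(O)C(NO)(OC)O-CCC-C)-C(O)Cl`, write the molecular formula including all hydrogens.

Heavy atoms from the SMILES: 11 C, 1 Cl, 2 N, 6 O.
Implicit hydrogens by atom environment:
  3 × C: 3 H each → 9
  3 × C: 2 H each → 6
  3 × C: 1 H each → 3
  3 × O: 1 H each → 3
  3 × O: no H
  2 × C: no H
  1 × Cl: no H
  1 × N (charge +1): 2 H
  1 × N: 1 H
  Total hydrogens = 24.
Net charge +1.
Molecular formula: C11H24ClN2O6+

C11H24ClN2O6+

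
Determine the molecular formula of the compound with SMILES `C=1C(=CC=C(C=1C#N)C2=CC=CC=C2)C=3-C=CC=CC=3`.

Heavy atoms from the SMILES: 19 C, 1 N.
Implicit hydrogens by atom environment:
  13 × C (aromatic): 1 H each → 13
  5 × C (aromatic): no H
  1 × C: no H
  1 × N: no H
  Total hydrogens = 13.
Molecular formula: C19H13N

C19H13N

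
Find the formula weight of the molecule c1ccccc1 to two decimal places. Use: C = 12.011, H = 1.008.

78.11

Molecular formula: C6H6.
M = 6×12.011 + 6×1.008 = 78.11 g/mol.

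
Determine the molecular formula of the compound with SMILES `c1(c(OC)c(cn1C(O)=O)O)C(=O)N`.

Heavy atoms from the SMILES: 7 C, 2 N, 5 O.
Implicit hydrogens by atom environment:
  3 × C (aromatic): no H
  3 × O: no H
  2 × C: no H
  2 × O: 1 H each → 2
  1 × C: 3 H
  1 × C (aromatic): 1 H
  1 × N: 2 H
  1 × N (aromatic): no H
  Total hydrogens = 8.
Molecular formula: C7H8N2O5

C7H8N2O5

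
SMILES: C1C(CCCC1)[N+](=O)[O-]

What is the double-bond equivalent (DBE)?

2

Molecular formula from the SMILES: C6H11NO2.
DoU = (2C + 2 + N − H − X)/2 = (2·6 + 2 + 1 − 11 − 0)/2 = 4/2 = 2.
(Structurally: 1 ring(s) + 1 π bond(s) = 2.)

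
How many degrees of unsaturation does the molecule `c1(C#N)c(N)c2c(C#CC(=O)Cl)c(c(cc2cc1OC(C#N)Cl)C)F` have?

14

Molecular formula from the SMILES: C17H8Cl2FN3O2.
DoU = (2C + 2 + N − H − X)/2 = (2·17 + 2 + 3 − 8 − 3)/2 = 28/2 = 14.
(Structurally: 2 ring(s) + 12 π bond(s) = 14.)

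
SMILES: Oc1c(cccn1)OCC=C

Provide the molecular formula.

C8H9NO2

Heavy atoms from the SMILES: 8 C, 1 N, 2 O.
Implicit hydrogens by atom environment:
  3 × C (aromatic): 1 H each → 3
  2 × C: 2 H each → 4
  2 × C (aromatic): no H
  1 × C: 1 H
  1 × N (aromatic): no H
  1 × O: 1 H
  1 × O: no H
  Total hydrogens = 9.
Molecular formula: C8H9NO2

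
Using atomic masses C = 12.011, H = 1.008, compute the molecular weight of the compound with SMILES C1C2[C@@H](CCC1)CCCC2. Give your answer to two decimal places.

Molecular formula: C10H18.
M = 10×12.011 + 18×1.008 = 138.25 g/mol.

138.25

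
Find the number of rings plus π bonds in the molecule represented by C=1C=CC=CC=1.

4

Molecular formula from the SMILES: C6H6.
DoU = (2C + 2 + N − H − X)/2 = (2·6 + 2 + 0 − 6 − 0)/2 = 8/2 = 4.
(Structurally: 1 ring(s) + 3 π bond(s) = 4.)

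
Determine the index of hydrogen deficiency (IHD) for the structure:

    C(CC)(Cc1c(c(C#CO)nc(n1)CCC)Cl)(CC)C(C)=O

7

Molecular formula from the SMILES: C17H23ClN2O2.
DoU = (2C + 2 + N − H − X)/2 = (2·17 + 2 + 2 − 23 − 1)/2 = 14/2 = 7.
(Structurally: 1 ring(s) + 6 π bond(s) = 7.)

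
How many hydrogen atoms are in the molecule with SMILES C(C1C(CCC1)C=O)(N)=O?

11

Hydrogens are implicit in SMILES; fill each atom to its normal valence:
  3 × C: 2 H each → 6
  3 × C: 1 H each → 3
  2 × O: no H
  1 × C: no H
  1 × N: 2 H
  Total hydrogens = 11.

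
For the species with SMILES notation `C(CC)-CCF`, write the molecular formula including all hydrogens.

Heavy atoms from the SMILES: 5 C, 1 F.
Implicit hydrogens by atom environment:
  4 × C: 2 H each → 8
  1 × C: 3 H
  1 × F: no H
  Total hydrogens = 11.
Molecular formula: C5H11F

C5H11F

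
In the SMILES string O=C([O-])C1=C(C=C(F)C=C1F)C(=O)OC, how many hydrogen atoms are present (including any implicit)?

5

Hydrogens are implicit in SMILES; fill each atom to its normal valence:
  4 × C (aromatic): no H
  3 × O: no H
  2 × C (aromatic): 1 H each → 2
  2 × C: no H
  2 × F: no H
  1 × C: 3 H
  1 × O (charge -1): no H
  Total hydrogens = 5.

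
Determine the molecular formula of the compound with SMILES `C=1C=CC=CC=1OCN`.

Heavy atoms from the SMILES: 7 C, 1 N, 1 O.
Implicit hydrogens by atom environment:
  5 × C (aromatic): 1 H each → 5
  1 × C: 2 H
  1 × C (aromatic): no H
  1 × N: 2 H
  1 × O: no H
  Total hydrogens = 9.
Molecular formula: C7H9NO

C7H9NO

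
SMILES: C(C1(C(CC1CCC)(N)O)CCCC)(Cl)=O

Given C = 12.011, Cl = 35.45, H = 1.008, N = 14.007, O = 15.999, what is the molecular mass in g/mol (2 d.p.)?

Molecular formula: C12H22ClNO2.
M = 12×12.011 + 1×35.45 + 22×1.008 + 1×14.007 + 2×15.999 = 247.76 g/mol.

247.76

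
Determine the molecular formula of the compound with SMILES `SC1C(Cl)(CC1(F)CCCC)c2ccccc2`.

C14H18ClFS

Heavy atoms from the SMILES: 14 C, 1 Cl, 1 F, 1 S.
Implicit hydrogens by atom environment:
  5 × C (aromatic): 1 H each → 5
  4 × C: 2 H each → 8
  2 × C: no H
  1 × C: 3 H
  1 × C: 1 H
  1 × C (aromatic): no H
  1 × Cl: no H
  1 × F: no H
  1 × S: 1 H
  Total hydrogens = 18.
Molecular formula: C14H18ClFS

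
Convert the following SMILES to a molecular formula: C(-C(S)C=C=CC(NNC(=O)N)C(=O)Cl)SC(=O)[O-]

Heavy atoms from the SMILES: 9 C, 1 Cl, 3 N, 4 O, 2 S.
Implicit hydrogens by atom environment:
  4 × C: 1 H each → 4
  4 × C: no H
  3 × O: no H
  2 × N: 1 H each → 2
  1 × C: 2 H
  1 × Cl: no H
  1 × N: 2 H
  1 × O (charge -1): no H
  1 × S: 1 H
  1 × S: no H
  Total hydrogens = 11.
Net charge -1.
Molecular formula: C9H11ClN3O4S2-

C9H11ClN3O4S2-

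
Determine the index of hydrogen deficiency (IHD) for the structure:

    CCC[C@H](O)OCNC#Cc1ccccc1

6

Molecular formula from the SMILES: C13H17NO2.
DoU = (2C + 2 + N − H − X)/2 = (2·13 + 2 + 1 − 17 − 0)/2 = 12/2 = 6.
(Structurally: 1 ring(s) + 5 π bond(s) = 6.)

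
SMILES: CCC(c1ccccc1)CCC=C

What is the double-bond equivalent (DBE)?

5

Molecular formula from the SMILES: C13H18.
DoU = (2C + 2 + N − H − X)/2 = (2·13 + 2 + 0 − 18 − 0)/2 = 10/2 = 5.
(Structurally: 1 ring(s) + 4 π bond(s) = 5.)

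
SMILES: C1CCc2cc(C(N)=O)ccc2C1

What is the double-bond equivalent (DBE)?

Molecular formula from the SMILES: C11H13NO.
DoU = (2C + 2 + N − H − X)/2 = (2·11 + 2 + 1 − 13 − 0)/2 = 12/2 = 6.
(Structurally: 2 ring(s) + 4 π bond(s) = 6.)

6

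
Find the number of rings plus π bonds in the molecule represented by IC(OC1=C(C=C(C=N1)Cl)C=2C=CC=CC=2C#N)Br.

Molecular formula from the SMILES: C13H7BrClIN2O.
DoU = (2C + 2 + N − H − X)/2 = (2·13 + 2 + 2 − 7 − 3)/2 = 20/2 = 10.
(Structurally: 2 ring(s) + 8 π bond(s) = 10.)

10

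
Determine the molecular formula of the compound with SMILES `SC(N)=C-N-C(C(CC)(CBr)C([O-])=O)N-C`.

C9H17BrN3O2S-

Heavy atoms from the SMILES: 1 Br, 9 C, 3 N, 2 O, 1 S.
Implicit hydrogens by atom environment:
  3 × C: no H
  2 × C: 3 H each → 6
  2 × C: 2 H each → 4
  2 × C: 1 H each → 2
  2 × N: 1 H each → 2
  1 × Br: no H
  1 × N: 2 H
  1 × O: no H
  1 × O (charge -1): no H
  1 × S: 1 H
  Total hydrogens = 17.
Net charge -1.
Molecular formula: C9H17BrN3O2S-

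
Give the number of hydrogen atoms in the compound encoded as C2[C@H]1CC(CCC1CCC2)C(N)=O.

Hydrogens are implicit in SMILES; fill each atom to its normal valence:
  7 × C: 2 H each → 14
  3 × C: 1 H each → 3
  1 × C: no H
  1 × N: 2 H
  1 × O: no H
  Total hydrogens = 19.

19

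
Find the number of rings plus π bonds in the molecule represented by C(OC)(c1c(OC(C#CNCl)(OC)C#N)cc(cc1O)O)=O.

9

Molecular formula from the SMILES: C13H11ClN2O6.
DoU = (2C + 2 + N − H − X)/2 = (2·13 + 2 + 2 − 11 − 1)/2 = 18/2 = 9.
(Structurally: 1 ring(s) + 8 π bond(s) = 9.)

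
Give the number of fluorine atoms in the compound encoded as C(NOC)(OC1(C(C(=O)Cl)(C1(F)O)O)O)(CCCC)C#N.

1

The symbol for fluorine appears 1 time in the SMILES.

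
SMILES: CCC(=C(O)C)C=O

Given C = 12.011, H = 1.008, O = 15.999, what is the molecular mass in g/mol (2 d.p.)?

114.14

Molecular formula: C6H10O2.
M = 6×12.011 + 10×1.008 + 2×15.999 = 114.14 g/mol.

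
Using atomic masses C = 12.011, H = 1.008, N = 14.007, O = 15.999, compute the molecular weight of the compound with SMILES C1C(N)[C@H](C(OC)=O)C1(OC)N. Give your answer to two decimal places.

Molecular formula: C7H14N2O3.
M = 7×12.011 + 14×1.008 + 2×14.007 + 3×15.999 = 174.20 g/mol.

174.20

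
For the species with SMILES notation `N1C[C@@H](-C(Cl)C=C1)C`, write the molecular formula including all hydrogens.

C6H10ClN

Heavy atoms from the SMILES: 6 C, 1 Cl, 1 N.
Implicit hydrogens by atom environment:
  4 × C: 1 H each → 4
  1 × C: 3 H
  1 × C: 2 H
  1 × Cl: no H
  1 × N: 1 H
  Total hydrogens = 10.
Molecular formula: C6H10ClN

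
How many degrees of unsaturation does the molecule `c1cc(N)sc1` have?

Molecular formula from the SMILES: C4H5NS.
DoU = (2C + 2 + N − H − X)/2 = (2·4 + 2 + 1 − 5 − 0)/2 = 6/2 = 3.
(Structurally: 1 ring(s) + 2 π bond(s) = 3.)

3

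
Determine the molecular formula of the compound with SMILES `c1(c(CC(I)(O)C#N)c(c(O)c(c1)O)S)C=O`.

C10H8INO4S

Heavy atoms from the SMILES: 10 C, 1 I, 1 N, 4 O, 1 S.
Implicit hydrogens by atom environment:
  5 × C (aromatic): no H
  3 × O: 1 H each → 3
  2 × C: no H
  1 × C: 2 H
  1 × C (aromatic): 1 H
  1 × C: 1 H
  1 × I: no H
  1 × N: no H
  1 × O: no H
  1 × S: 1 H
  Total hydrogens = 8.
Molecular formula: C10H8INO4S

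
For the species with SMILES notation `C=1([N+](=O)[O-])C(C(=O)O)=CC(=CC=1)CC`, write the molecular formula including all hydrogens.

C9H9NO4

Heavy atoms from the SMILES: 9 C, 1 N, 4 O.
Implicit hydrogens by atom environment:
  3 × C (aromatic): 1 H each → 3
  3 × C (aromatic): no H
  2 × O: no H
  1 × C: 3 H
  1 × C: 2 H
  1 × C: no H
  1 × N (charge +1): no H
  1 × O: 1 H
  1 × O (charge -1): no H
  Total hydrogens = 9.
Molecular formula: C9H9NO4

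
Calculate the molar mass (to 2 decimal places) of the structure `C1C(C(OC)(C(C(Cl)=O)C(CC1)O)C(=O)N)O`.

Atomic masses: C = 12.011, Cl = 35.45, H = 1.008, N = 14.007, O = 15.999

265.69

Molecular formula: C10H16ClNO5.
M = 10×12.011 + 1×35.45 + 16×1.008 + 1×14.007 + 5×15.999 = 265.69 g/mol.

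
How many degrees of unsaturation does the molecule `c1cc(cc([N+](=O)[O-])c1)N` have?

5

Molecular formula from the SMILES: C6H6N2O2.
DoU = (2C + 2 + N − H − X)/2 = (2·6 + 2 + 2 − 6 − 0)/2 = 10/2 = 5.
(Structurally: 1 ring(s) + 4 π bond(s) = 5.)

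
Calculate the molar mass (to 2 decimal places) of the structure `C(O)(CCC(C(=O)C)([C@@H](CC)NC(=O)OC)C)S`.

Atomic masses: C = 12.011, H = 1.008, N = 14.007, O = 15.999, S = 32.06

Molecular formula: C12H23NO4S.
M = 12×12.011 + 23×1.008 + 1×14.007 + 4×15.999 + 1×32.06 = 277.38 g/mol.

277.38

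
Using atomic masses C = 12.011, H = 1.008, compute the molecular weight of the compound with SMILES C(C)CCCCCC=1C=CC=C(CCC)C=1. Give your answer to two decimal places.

218.38

Molecular formula: C16H26.
M = 16×12.011 + 26×1.008 = 218.38 g/mol.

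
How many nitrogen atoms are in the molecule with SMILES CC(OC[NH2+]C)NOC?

2

The symbol for nitrogen appears 2 times in the SMILES.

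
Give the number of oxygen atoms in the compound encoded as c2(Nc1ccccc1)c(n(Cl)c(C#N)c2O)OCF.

The symbol for oxygen appears 2 times in the SMILES.

2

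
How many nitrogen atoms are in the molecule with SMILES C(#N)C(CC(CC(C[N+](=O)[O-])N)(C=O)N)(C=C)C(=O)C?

4

The symbol for nitrogen appears 4 times in the SMILES.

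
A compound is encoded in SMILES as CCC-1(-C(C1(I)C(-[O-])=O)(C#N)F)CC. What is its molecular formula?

Heavy atoms from the SMILES: 9 C, 1 F, 1 I, 1 N, 2 O.
Implicit hydrogens by atom environment:
  5 × C: no H
  2 × C: 3 H each → 6
  2 × C: 2 H each → 4
  1 × F: no H
  1 × I: no H
  1 × N: no H
  1 × O: no H
  1 × O (charge -1): no H
  Total hydrogens = 10.
Net charge -1.
Molecular formula: C9H10FINO2-

C9H10FINO2-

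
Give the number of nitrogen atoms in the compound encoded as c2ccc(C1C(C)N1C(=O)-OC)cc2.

The symbol for nitrogen appears 1 time in the SMILES.

1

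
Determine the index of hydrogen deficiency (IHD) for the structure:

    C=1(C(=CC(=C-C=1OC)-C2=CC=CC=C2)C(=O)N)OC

Molecular formula from the SMILES: C15H15NO3.
DoU = (2C + 2 + N − H − X)/2 = (2·15 + 2 + 1 − 15 − 0)/2 = 18/2 = 9.
(Structurally: 2 ring(s) + 7 π bond(s) = 9.)

9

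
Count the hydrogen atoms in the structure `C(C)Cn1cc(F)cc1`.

Hydrogens are implicit in SMILES; fill each atom to its normal valence:
  3 × C (aromatic): 1 H each → 3
  2 × C: 2 H each → 4
  1 × C: 3 H
  1 × C (aromatic): no H
  1 × F: no H
  1 × N (aromatic): no H
  Total hydrogens = 10.

10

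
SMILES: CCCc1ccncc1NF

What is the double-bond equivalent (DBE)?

Molecular formula from the SMILES: C8H11FN2.
DoU = (2C + 2 + N − H − X)/2 = (2·8 + 2 + 2 − 11 − 1)/2 = 8/2 = 4.
(Structurally: 1 ring(s) + 3 π bond(s) = 4.)

4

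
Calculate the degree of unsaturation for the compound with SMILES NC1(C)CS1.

1

Molecular formula from the SMILES: C3H7NS.
DoU = (2C + 2 + N − H − X)/2 = (2·3 + 2 + 1 − 7 − 0)/2 = 2/2 = 1.
(Structurally: 1 ring(s) + 0 π bond(s) = 1.)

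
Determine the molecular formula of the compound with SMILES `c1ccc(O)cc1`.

C6H6O

Heavy atoms from the SMILES: 6 C, 1 O.
Implicit hydrogens by atom environment:
  5 × C (aromatic): 1 H each → 5
  1 × C (aromatic): no H
  1 × O: 1 H
  Total hydrogens = 6.
Molecular formula: C6H6O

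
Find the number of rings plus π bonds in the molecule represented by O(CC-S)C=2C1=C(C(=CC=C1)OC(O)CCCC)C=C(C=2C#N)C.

Molecular formula from the SMILES: C19H23NO3S.
DoU = (2C + 2 + N − H − X)/2 = (2·19 + 2 + 1 − 23 − 0)/2 = 18/2 = 9.
(Structurally: 2 ring(s) + 7 π bond(s) = 9.)

9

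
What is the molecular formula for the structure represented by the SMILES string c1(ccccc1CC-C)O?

Heavy atoms from the SMILES: 9 C, 1 O.
Implicit hydrogens by atom environment:
  4 × C (aromatic): 1 H each → 4
  2 × C: 2 H each → 4
  2 × C (aromatic): no H
  1 × C: 3 H
  1 × O: 1 H
  Total hydrogens = 12.
Molecular formula: C9H12O

C9H12O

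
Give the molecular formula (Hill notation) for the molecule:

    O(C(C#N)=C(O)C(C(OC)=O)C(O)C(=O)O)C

Heavy atoms from the SMILES: 9 C, 1 N, 7 O.
Implicit hydrogens by atom environment:
  5 × C: no H
  4 × O: no H
  3 × O: 1 H each → 3
  2 × C: 3 H each → 6
  2 × C: 1 H each → 2
  1 × N: no H
  Total hydrogens = 11.
Molecular formula: C9H11NO7

C9H11NO7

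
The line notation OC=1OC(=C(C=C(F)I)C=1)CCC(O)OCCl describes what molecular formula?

C10H11ClFIO4

Heavy atoms from the SMILES: 10 C, 1 Cl, 1 F, 1 I, 4 O.
Implicit hydrogens by atom environment:
  3 × C: 2 H each → 6
  3 × C (aromatic): no H
  2 × C: 1 H each → 2
  2 × O: 1 H each → 2
  1 × C (aromatic): 1 H
  1 × C: no H
  1 × Cl: no H
  1 × F: no H
  1 × I: no H
  1 × O (aromatic): no H
  1 × O: no H
  Total hydrogens = 11.
Molecular formula: C10H11ClFIO4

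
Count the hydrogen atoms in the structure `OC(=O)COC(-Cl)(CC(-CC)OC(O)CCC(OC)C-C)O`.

27

Hydrogens are implicit in SMILES; fill each atom to its normal valence:
  6 × C: 2 H each → 12
  4 × O: no H
  3 × C: 3 H each → 9
  3 × C: 1 H each → 3
  3 × O: 1 H each → 3
  2 × C: no H
  1 × Cl: no H
  Total hydrogens = 27.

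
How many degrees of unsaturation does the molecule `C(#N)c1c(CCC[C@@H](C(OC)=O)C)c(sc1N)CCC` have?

6

Molecular formula from the SMILES: C15H22N2O2S.
DoU = (2C + 2 + N − H − X)/2 = (2·15 + 2 + 2 − 22 − 0)/2 = 12/2 = 6.
(Structurally: 1 ring(s) + 5 π bond(s) = 6.)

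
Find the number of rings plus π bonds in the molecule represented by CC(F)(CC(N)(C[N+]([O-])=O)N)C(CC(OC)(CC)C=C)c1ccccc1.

6

Molecular formula from the SMILES: C19H30FN3O3.
DoU = (2C + 2 + N − H − X)/2 = (2·19 + 2 + 3 − 30 − 1)/2 = 12/2 = 6.
(Structurally: 1 ring(s) + 5 π bond(s) = 6.)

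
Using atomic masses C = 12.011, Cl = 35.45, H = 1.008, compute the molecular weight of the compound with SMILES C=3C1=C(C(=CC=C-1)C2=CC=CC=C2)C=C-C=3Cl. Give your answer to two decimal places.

Molecular formula: C16H11Cl.
M = 16×12.011 + 1×35.45 + 11×1.008 = 238.71 g/mol.

238.71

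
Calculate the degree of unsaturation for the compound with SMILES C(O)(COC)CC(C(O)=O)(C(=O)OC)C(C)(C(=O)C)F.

3

Molecular formula from the SMILES: C12H19FO7.
DoU = (2C + 2 + N − H − X)/2 = (2·12 + 2 + 0 − 19 − 1)/2 = 6/2 = 3.
(Structurally: 0 ring(s) + 3 π bond(s) = 3.)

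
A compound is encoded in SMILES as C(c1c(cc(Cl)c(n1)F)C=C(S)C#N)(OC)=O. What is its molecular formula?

C10H6ClFN2O2S

Heavy atoms from the SMILES: 10 C, 1 Cl, 1 F, 2 N, 2 O, 1 S.
Implicit hydrogens by atom environment:
  4 × C (aromatic): no H
  3 × C: no H
  2 × O: no H
  1 × C: 3 H
  1 × C (aromatic): 1 H
  1 × C: 1 H
  1 × Cl: no H
  1 × F: no H
  1 × N (aromatic): no H
  1 × N: no H
  1 × S: 1 H
  Total hydrogens = 6.
Molecular formula: C10H6ClFN2O2S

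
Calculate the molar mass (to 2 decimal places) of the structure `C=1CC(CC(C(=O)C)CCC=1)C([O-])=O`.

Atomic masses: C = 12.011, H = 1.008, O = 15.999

195.24

Molecular formula: C11H15O3-.
M = 11×12.011 + 15×1.008 + 3×15.999 = 195.24 g/mol.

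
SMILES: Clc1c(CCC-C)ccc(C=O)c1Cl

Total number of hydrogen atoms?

12

Hydrogens are implicit in SMILES; fill each atom to its normal valence:
  4 × C (aromatic): no H
  3 × C: 2 H each → 6
  2 × C (aromatic): 1 H each → 2
  2 × Cl: no H
  1 × C: 3 H
  1 × C: 1 H
  1 × O: no H
  Total hydrogens = 12.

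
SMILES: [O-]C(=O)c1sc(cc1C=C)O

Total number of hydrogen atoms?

Hydrogens are implicit in SMILES; fill each atom to its normal valence:
  3 × C (aromatic): no H
  1 × C: 2 H
  1 × C (aromatic): 1 H
  1 × C: 1 H
  1 × C: no H
  1 × O: 1 H
  1 × O: no H
  1 × O (charge -1): no H
  1 × S (aromatic): no H
  Total hydrogens = 5.

5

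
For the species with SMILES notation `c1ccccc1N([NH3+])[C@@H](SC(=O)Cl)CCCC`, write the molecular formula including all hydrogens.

C12H18ClN2OS+

Heavy atoms from the SMILES: 12 C, 1 Cl, 2 N, 1 O, 1 S.
Implicit hydrogens by atom environment:
  5 × C (aromatic): 1 H each → 5
  3 × C: 2 H each → 6
  1 × C: 3 H
  1 × C: 1 H
  1 × C: no H
  1 × C (aromatic): no H
  1 × Cl: no H
  1 × N (charge +1): 3 H
  1 × N: no H
  1 × O: no H
  1 × S: no H
  Total hydrogens = 18.
Net charge +1.
Molecular formula: C12H18ClN2OS+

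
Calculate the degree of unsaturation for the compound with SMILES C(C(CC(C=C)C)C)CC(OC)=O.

Molecular formula from the SMILES: C11H20O2.
DoU = (2C + 2 + N − H − X)/2 = (2·11 + 2 + 0 − 20 − 0)/2 = 4/2 = 2.
(Structurally: 0 ring(s) + 2 π bond(s) = 2.)

2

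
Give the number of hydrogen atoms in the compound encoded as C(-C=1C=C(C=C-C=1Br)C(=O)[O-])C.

8

Hydrogens are implicit in SMILES; fill each atom to its normal valence:
  3 × C (aromatic): 1 H each → 3
  3 × C (aromatic): no H
  1 × Br: no H
  1 × C: 3 H
  1 × C: 2 H
  1 × C: no H
  1 × O: no H
  1 × O (charge -1): no H
  Total hydrogens = 8.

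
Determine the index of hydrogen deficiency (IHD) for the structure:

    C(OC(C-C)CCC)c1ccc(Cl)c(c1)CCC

4

Molecular formula from the SMILES: C16H25ClO.
DoU = (2C + 2 + N − H − X)/2 = (2·16 + 2 + 0 − 25 − 1)/2 = 8/2 = 4.
(Structurally: 1 ring(s) + 3 π bond(s) = 4.)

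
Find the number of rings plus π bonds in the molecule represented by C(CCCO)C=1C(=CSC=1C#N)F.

Molecular formula from the SMILES: C9H10FNOS.
DoU = (2C + 2 + N − H − X)/2 = (2·9 + 2 + 1 − 10 − 1)/2 = 10/2 = 5.
(Structurally: 1 ring(s) + 4 π bond(s) = 5.)

5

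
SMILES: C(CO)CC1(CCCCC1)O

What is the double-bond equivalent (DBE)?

1

Molecular formula from the SMILES: C9H18O2.
DoU = (2C + 2 + N − H − X)/2 = (2·9 + 2 + 0 − 18 − 0)/2 = 2/2 = 1.
(Structurally: 1 ring(s) + 0 π bond(s) = 1.)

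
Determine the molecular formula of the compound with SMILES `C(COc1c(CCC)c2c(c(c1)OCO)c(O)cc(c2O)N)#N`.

Heavy atoms from the SMILES: 16 C, 2 N, 5 O.
Implicit hydrogens by atom environment:
  8 × C (aromatic): no H
  4 × C: 2 H each → 8
  3 × O: 1 H each → 3
  2 × C (aromatic): 1 H each → 2
  2 × O: no H
  1 × C: 3 H
  1 × C: no H
  1 × N: 2 H
  1 × N: no H
  Total hydrogens = 18.
Molecular formula: C16H18N2O5

C16H18N2O5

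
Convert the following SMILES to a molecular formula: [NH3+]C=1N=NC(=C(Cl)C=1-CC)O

Heavy atoms from the SMILES: 6 C, 1 Cl, 3 N, 1 O.
Implicit hydrogens by atom environment:
  4 × C (aromatic): no H
  2 × N (aromatic): no H
  1 × C: 3 H
  1 × C: 2 H
  1 × Cl: no H
  1 × N (charge +1): 3 H
  1 × O: 1 H
  Total hydrogens = 9.
Net charge +1.
Molecular formula: C6H9ClN3O+

C6H9ClN3O+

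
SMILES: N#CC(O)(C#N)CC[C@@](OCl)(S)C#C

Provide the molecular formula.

C8H7ClN2O2S

Heavy atoms from the SMILES: 8 C, 1 Cl, 2 N, 2 O, 1 S.
Implicit hydrogens by atom environment:
  5 × C: no H
  2 × C: 2 H each → 4
  2 × N: no H
  1 × C: 1 H
  1 × Cl: no H
  1 × O: 1 H
  1 × O: no H
  1 × S: 1 H
  Total hydrogens = 7.
Molecular formula: C8H7ClN2O2S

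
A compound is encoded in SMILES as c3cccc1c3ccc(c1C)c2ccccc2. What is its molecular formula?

C17H14

Heavy atoms from the SMILES: 17 C.
Implicit hydrogens by atom environment:
  11 × C (aromatic): 1 H each → 11
  5 × C (aromatic): no H
  1 × C: 3 H
  Total hydrogens = 14.
Molecular formula: C17H14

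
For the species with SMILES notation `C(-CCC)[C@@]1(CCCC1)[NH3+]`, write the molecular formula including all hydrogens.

C9H20N+

Heavy atoms from the SMILES: 9 C, 1 N.
Implicit hydrogens by atom environment:
  7 × C: 2 H each → 14
  1 × C: 3 H
  1 × C: no H
  1 × N (charge +1): 3 H
  Total hydrogens = 20.
Net charge +1.
Molecular formula: C9H20N+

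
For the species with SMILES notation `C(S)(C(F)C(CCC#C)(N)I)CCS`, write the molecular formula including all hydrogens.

Heavy atoms from the SMILES: 9 C, 1 F, 1 I, 1 N, 2 S.
Implicit hydrogens by atom environment:
  4 × C: 2 H each → 8
  3 × C: 1 H each → 3
  2 × C: no H
  2 × S: 1 H each → 2
  1 × F: no H
  1 × I: no H
  1 × N: 2 H
  Total hydrogens = 15.
Molecular formula: C9H15FINS2

C9H15FINS2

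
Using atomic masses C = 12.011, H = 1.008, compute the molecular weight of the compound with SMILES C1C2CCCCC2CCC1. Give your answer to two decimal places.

138.25

Molecular formula: C10H18.
M = 10×12.011 + 18×1.008 = 138.25 g/mol.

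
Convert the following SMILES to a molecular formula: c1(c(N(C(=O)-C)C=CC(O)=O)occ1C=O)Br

C10H8BrNO5

Heavy atoms from the SMILES: 1 Br, 10 C, 1 N, 5 O.
Implicit hydrogens by atom environment:
  3 × C: 1 H each → 3
  3 × C (aromatic): no H
  3 × O: no H
  2 × C: no H
  1 × Br: no H
  1 × C: 3 H
  1 × C (aromatic): 1 H
  1 × N: no H
  1 × O: 1 H
  1 × O (aromatic): no H
  Total hydrogens = 8.
Molecular formula: C10H8BrNO5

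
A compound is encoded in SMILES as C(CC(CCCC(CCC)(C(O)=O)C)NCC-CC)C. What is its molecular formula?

C17H35NO2

Heavy atoms from the SMILES: 17 C, 1 N, 2 O.
Implicit hydrogens by atom environment:
  10 × C: 2 H each → 20
  4 × C: 3 H each → 12
  2 × C: no H
  1 × C: 1 H
  1 × N: 1 H
  1 × O: 1 H
  1 × O: no H
  Total hydrogens = 35.
Molecular formula: C17H35NO2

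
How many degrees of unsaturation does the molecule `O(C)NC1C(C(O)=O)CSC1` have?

2

Molecular formula from the SMILES: C6H11NO3S.
DoU = (2C + 2 + N − H − X)/2 = (2·6 + 2 + 1 − 11 − 0)/2 = 4/2 = 2.
(Structurally: 1 ring(s) + 1 π bond(s) = 2.)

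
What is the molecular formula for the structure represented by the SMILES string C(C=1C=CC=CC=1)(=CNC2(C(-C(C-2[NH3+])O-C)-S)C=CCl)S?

Heavy atoms from the SMILES: 15 C, 1 Cl, 2 N, 1 O, 2 S.
Implicit hydrogens by atom environment:
  6 × C: 1 H each → 6
  5 × C (aromatic): 1 H each → 5
  2 × C: no H
  2 × S: 1 H each → 2
  1 × C: 3 H
  1 × C (aromatic): no H
  1 × Cl: no H
  1 × N (charge +1): 3 H
  1 × N: 1 H
  1 × O: no H
  Total hydrogens = 20.
Net charge +1.
Molecular formula: C15H20ClN2OS2+

C15H20ClN2OS2+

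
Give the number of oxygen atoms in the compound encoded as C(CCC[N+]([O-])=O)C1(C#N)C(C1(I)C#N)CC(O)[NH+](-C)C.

The symbol for oxygen appears 3 times in the SMILES.

3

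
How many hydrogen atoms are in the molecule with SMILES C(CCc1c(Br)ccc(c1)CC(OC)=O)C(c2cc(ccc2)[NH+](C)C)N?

28

Hydrogens are implicit in SMILES; fill each atom to its normal valence:
  7 × C (aromatic): 1 H each → 7
  5 × C (aromatic): no H
  4 × C: 2 H each → 8
  3 × C: 3 H each → 9
  2 × O: no H
  1 × Br: no H
  1 × C: 1 H
  1 × C: no H
  1 × N: 2 H
  1 × N (charge +1): 1 H
  Total hydrogens = 28.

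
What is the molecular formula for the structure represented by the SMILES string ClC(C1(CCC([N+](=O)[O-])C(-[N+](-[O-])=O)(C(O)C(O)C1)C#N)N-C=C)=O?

Heavy atoms from the SMILES: 12 C, 1 Cl, 4 N, 7 O.
Implicit hydrogens by atom environment:
  4 × C: 2 H each → 8
  4 × C: 1 H each → 4
  4 × C: no H
  3 × O: no H
  2 × N (charge +1): no H
  2 × O: 1 H each → 2
  2 × O (charge -1): no H
  1 × Cl: no H
  1 × N: 1 H
  1 × N: no H
  Total hydrogens = 15.
Molecular formula: C12H15ClN4O7

C12H15ClN4O7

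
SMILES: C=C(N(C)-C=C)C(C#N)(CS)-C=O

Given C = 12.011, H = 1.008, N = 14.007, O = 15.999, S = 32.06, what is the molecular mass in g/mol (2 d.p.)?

196.27

Molecular formula: C9H12N2OS.
M = 9×12.011 + 12×1.008 + 2×14.007 + 1×15.999 + 1×32.06 = 196.27 g/mol.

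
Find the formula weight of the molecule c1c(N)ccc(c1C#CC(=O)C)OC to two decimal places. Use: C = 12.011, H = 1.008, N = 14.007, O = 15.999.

189.21

Molecular formula: C11H11NO2.
M = 11×12.011 + 11×1.008 + 1×14.007 + 2×15.999 = 189.21 g/mol.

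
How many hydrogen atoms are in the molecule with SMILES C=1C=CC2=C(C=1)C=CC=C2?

8

Hydrogens are implicit in SMILES; fill each atom to its normal valence:
  8 × C (aromatic): 1 H each → 8
  2 × C (aromatic): no H
  Total hydrogens = 8.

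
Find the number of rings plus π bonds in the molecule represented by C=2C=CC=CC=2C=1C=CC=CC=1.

8

Molecular formula from the SMILES: C12H10.
DoU = (2C + 2 + N − H − X)/2 = (2·12 + 2 + 0 − 10 − 0)/2 = 16/2 = 8.
(Structurally: 2 ring(s) + 6 π bond(s) = 8.)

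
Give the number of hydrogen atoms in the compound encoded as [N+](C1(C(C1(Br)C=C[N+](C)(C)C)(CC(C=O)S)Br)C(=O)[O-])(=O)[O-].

16

Hydrogens are implicit in SMILES; fill each atom to its normal valence:
  4 × C: 1 H each → 4
  4 × C: no H
  3 × C: 3 H each → 9
  3 × O: no H
  2 × Br: no H
  2 × N (charge +1): no H
  2 × O (charge -1): no H
  1 × C: 2 H
  1 × S: 1 H
  Total hydrogens = 16.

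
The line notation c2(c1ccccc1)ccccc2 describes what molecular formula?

C12H10

Heavy atoms from the SMILES: 12 C.
Implicit hydrogens by atom environment:
  10 × C (aromatic): 1 H each → 10
  2 × C (aromatic): no H
  Total hydrogens = 10.
Molecular formula: C12H10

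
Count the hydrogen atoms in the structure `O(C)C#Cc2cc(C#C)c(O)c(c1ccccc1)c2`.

Hydrogens are implicit in SMILES; fill each atom to its normal valence:
  7 × C (aromatic): 1 H each → 7
  5 × C (aromatic): no H
  3 × C: no H
  1 × C: 3 H
  1 × C: 1 H
  1 × O: 1 H
  1 × O: no H
  Total hydrogens = 12.

12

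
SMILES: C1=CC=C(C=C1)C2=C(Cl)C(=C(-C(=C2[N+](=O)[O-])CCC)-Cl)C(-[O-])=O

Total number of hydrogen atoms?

12

Hydrogens are implicit in SMILES; fill each atom to its normal valence:
  7 × C (aromatic): no H
  5 × C (aromatic): 1 H each → 5
  2 × C: 2 H each → 4
  2 × Cl: no H
  2 × O: no H
  2 × O (charge -1): no H
  1 × C: 3 H
  1 × C: no H
  1 × N (charge +1): no H
  Total hydrogens = 12.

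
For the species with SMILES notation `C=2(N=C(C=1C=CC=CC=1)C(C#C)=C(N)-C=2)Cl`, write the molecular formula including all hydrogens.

C13H9ClN2

Heavy atoms from the SMILES: 13 C, 1 Cl, 2 N.
Implicit hydrogens by atom environment:
  6 × C (aromatic): 1 H each → 6
  5 × C (aromatic): no H
  1 × C: 1 H
  1 × C: no H
  1 × Cl: no H
  1 × N: 2 H
  1 × N (aromatic): no H
  Total hydrogens = 9.
Molecular formula: C13H9ClN2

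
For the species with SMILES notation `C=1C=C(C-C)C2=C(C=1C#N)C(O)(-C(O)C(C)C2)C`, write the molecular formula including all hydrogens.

Heavy atoms from the SMILES: 15 C, 1 N, 2 O.
Implicit hydrogens by atom environment:
  4 × C (aromatic): no H
  3 × C: 3 H each → 9
  2 × C: 2 H each → 4
  2 × C (aromatic): 1 H each → 2
  2 × C: 1 H each → 2
  2 × C: no H
  2 × O: 1 H each → 2
  1 × N: no H
  Total hydrogens = 19.
Molecular formula: C15H19NO2

C15H19NO2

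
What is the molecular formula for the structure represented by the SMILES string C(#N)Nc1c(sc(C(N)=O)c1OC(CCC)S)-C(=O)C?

C12H15N3O3S2

Heavy atoms from the SMILES: 12 C, 3 N, 3 O, 2 S.
Implicit hydrogens by atom environment:
  4 × C (aromatic): no H
  3 × C: no H
  3 × O: no H
  2 × C: 3 H each → 6
  2 × C: 2 H each → 4
  1 × C: 1 H
  1 × N: 2 H
  1 × N: 1 H
  1 × N: no H
  1 × S: 1 H
  1 × S (aromatic): no H
  Total hydrogens = 15.
Molecular formula: C12H15N3O3S2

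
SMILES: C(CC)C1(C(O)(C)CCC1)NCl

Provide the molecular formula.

C9H18ClNO

Heavy atoms from the SMILES: 9 C, 1 Cl, 1 N, 1 O.
Implicit hydrogens by atom environment:
  5 × C: 2 H each → 10
  2 × C: 3 H each → 6
  2 × C: no H
  1 × Cl: no H
  1 × N: 1 H
  1 × O: 1 H
  Total hydrogens = 18.
Molecular formula: C9H18ClNO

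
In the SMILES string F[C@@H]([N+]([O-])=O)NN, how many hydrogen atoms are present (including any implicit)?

Hydrogens are implicit in SMILES; fill each atom to its normal valence:
  1 × C: 1 H
  1 × F: no H
  1 × N: 2 H
  1 × N: 1 H
  1 × N (charge +1): no H
  1 × O: no H
  1 × O (charge -1): no H
  Total hydrogens = 4.

4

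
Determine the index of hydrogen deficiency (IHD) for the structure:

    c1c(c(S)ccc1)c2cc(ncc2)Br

Molecular formula from the SMILES: C11H8BrNS.
DoU = (2C + 2 + N − H − X)/2 = (2·11 + 2 + 1 − 8 − 1)/2 = 16/2 = 8.
(Structurally: 2 ring(s) + 6 π bond(s) = 8.)

8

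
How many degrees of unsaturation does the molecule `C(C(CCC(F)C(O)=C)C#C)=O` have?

Molecular formula from the SMILES: C9H11FO2.
DoU = (2C + 2 + N − H − X)/2 = (2·9 + 2 + 0 − 11 − 1)/2 = 8/2 = 4.
(Structurally: 0 ring(s) + 4 π bond(s) = 4.)

4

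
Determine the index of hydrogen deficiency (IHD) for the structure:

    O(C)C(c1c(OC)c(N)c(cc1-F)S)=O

5

Molecular formula from the SMILES: C9H10FNO3S.
DoU = (2C + 2 + N − H − X)/2 = (2·9 + 2 + 1 − 10 − 1)/2 = 10/2 = 5.
(Structurally: 1 ring(s) + 4 π bond(s) = 5.)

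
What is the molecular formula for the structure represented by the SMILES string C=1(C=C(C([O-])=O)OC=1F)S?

C5H2FO3S-

Heavy atoms from the SMILES: 5 C, 1 F, 3 O, 1 S.
Implicit hydrogens by atom environment:
  3 × C (aromatic): no H
  1 × C (aromatic): 1 H
  1 × C: no H
  1 × F: no H
  1 × O (aromatic): no H
  1 × O: no H
  1 × O (charge -1): no H
  1 × S: 1 H
  Total hydrogens = 2.
Net charge -1.
Molecular formula: C5H2FO3S-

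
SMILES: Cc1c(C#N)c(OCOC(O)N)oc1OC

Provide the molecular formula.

Heavy atoms from the SMILES: 9 C, 2 N, 5 O.
Implicit hydrogens by atom environment:
  4 × C (aromatic): no H
  3 × O: no H
  2 × C: 3 H each → 6
  1 × C: 2 H
  1 × C: 1 H
  1 × C: no H
  1 × N: 2 H
  1 × N: no H
  1 × O: 1 H
  1 × O (aromatic): no H
  Total hydrogens = 12.
Molecular formula: C9H12N2O5

C9H12N2O5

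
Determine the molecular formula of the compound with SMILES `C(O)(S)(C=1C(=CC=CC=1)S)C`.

Heavy atoms from the SMILES: 8 C, 1 O, 2 S.
Implicit hydrogens by atom environment:
  4 × C (aromatic): 1 H each → 4
  2 × C (aromatic): no H
  2 × S: 1 H each → 2
  1 × C: 3 H
  1 × C: no H
  1 × O: 1 H
  Total hydrogens = 10.
Molecular formula: C8H10OS2

C8H10OS2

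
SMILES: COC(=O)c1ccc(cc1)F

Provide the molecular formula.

C8H7FO2

Heavy atoms from the SMILES: 8 C, 1 F, 2 O.
Implicit hydrogens by atom environment:
  4 × C (aromatic): 1 H each → 4
  2 × C (aromatic): no H
  2 × O: no H
  1 × C: 3 H
  1 × C: no H
  1 × F: no H
  Total hydrogens = 7.
Molecular formula: C8H7FO2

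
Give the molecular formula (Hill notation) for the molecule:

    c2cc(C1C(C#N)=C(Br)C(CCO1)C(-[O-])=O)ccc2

Heavy atoms from the SMILES: 1 Br, 14 C, 1 N, 3 O.
Implicit hydrogens by atom environment:
  5 × C (aromatic): 1 H each → 5
  4 × C: no H
  2 × C: 2 H each → 4
  2 × C: 1 H each → 2
  2 × O: no H
  1 × Br: no H
  1 × C (aromatic): no H
  1 × N: no H
  1 × O (charge -1): no H
  Total hydrogens = 11.
Net charge -1.
Molecular formula: C14H11BrNO3-

C14H11BrNO3-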